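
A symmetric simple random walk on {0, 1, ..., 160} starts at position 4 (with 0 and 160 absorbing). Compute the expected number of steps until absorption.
E[τ | X_0 = 4] = 624

Let v_k = E[τ | X_0 = k]. Boundary: v_0 = v_160 = 0. Recurrence: v_k = 1 + (v_{k-1} + v_{k+1})/2 for 1 ≤ k ≤ 159. The particular solution to v_k − (v_{k-1} + v_{k+1})/2 = 1 is v_k = −k^2. Adding homogeneous solution A + B k and matching boundaries gives v_k = k (160 − k). Substituting k = 4: v_4 = 4 · 156 = 624.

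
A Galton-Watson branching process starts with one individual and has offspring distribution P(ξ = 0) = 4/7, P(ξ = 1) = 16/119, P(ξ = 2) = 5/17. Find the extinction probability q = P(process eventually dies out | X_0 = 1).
q = 1

Mean offspring μ = 0·4/7 + 1·16/119 + 2·5/17 = 86/119 ≤ 1. For μ ≤ 1 with offspring not concentrated at 1, the Galton-Watson process goes extinct almost surely, so q = 1.
(Algebraic check: The pgf is f(s) = 4/7 + 16/119·s + 5/17·s². The extinction probability q is the smallest fixed point of f in [0, 1]. Setting s = f(s):
  5/17·s² + (16/119 − 1)·s + 4/7 = 0
  5/17·s² − (4/7 + 5/17)·s + 4/7 = 0
which factors as (s − 1)·(5/17·s − 4/7) = 0, giving roots s = 1 and s = (4/7)/(5/17) = 68/35. Since 68/35 ≥ 1, the smallest root in [0, 1] is s = 1.)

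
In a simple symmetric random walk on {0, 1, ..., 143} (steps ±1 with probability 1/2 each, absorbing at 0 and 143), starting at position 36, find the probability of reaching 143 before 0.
P(hit 143 before 0) = 36/143

Let u_k = P(hit 143 before 0 | start at k). Then u_0 = 0, u_143 = 1, and u_k = u_{k-1}/2 + u_{k+1}/2 for 1 ≤ k ≤ 142. This harmonic recurrence is solved by u_k = k/143, giving u_36 = 36/143.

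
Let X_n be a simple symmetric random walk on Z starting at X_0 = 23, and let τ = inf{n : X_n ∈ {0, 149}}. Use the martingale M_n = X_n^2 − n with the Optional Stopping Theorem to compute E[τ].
E[τ] = 2898

M_n = X_n^2 − n is a martingale (since E[X_{n+1}^2 | F_n] = X_n^2 + 1). By OST (τ has finite mean in a bounded region), E[M_τ] = E[M_0] = X_0^2 − 0 = 23^2 = 529. Also E[M_τ] = E[X_τ^2] − E[τ]. The walk exits at 0 or 149, with P(hit 149 first) = 23/149, so E[X_τ^2] = 149^2 · 23/149 + 0 = 3427. Thus E[τ] = E[X_τ^2] − E[M_τ] = 3427 − 529 = 2898 = 23(149 − 23) = 2898.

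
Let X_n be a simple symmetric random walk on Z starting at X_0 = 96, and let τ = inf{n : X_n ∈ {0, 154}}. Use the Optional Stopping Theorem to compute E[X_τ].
E[X_τ] = 96

X_n is a martingale and τ is a bounded-mean stopping time (indeed τ is finite a.s. with bounded expectation since the walk is in a bounded region). By the OST, E[X_τ] = E[X_0] = 96. Equivalently: E[X_τ] = 154 · P(hit 154 first) + 0 · P(hit 0 first) = 154 · (96/154) = 96.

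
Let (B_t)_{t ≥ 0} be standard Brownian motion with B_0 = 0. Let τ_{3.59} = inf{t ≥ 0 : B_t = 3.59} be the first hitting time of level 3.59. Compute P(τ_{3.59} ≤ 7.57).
P(τ_{3.59} ≤ 7.57) = 2(1 − Φ(3.59/√7.57)) = 2(1 − Φ(1.3048)) ≈ 0.1920

By the reflection principle for standard BM, P(τ_b ≤ t) = 2 · P(B_t ≥ b). Since B_t ~ N(0, t), P(B_t ≥ 3.59) = 1 − Φ(3.59/√t) = 1 − Φ(3.59/√7.57) = 1 − Φ(1.3048) ≈ 0.09598. Doubling: P(τ_{3.59} ≤ 7.57) ≈ 2 · 0.09598 = 0.19196 ≈ 0.1920.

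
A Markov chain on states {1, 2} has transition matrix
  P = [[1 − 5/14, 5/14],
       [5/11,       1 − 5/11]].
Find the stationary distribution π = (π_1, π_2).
π_1 = 14/25, π_2 = 11/25

Solve πP = π with π_1 + π_2 = 1. From πP = π: π_1 · (1 − 5/14) + π_2 · 5/11 = π_1 ⇒ π_2 · 5/11 = π_1 · 5/14 ⇒ π_2/π_1 = (5/14)/(5/11) = 11/14. Together with π_1 + π_2 = 1:
  π_1 = (5/11)/(5/14 + 5/11) = (5/11)/(125/154) = 14/25,
  π_2 = (5/14)/(5/14 + 5/11) = (5/14)/(125/154) = 11/25.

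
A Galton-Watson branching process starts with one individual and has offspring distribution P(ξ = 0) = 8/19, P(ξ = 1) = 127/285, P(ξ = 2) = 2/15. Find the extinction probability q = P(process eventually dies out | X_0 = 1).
q = 1

Mean offspring μ = 0·8/19 + 1·127/285 + 2·2/15 = 203/285 ≤ 1. For μ ≤ 1 with offspring not concentrated at 1, the Galton-Watson process goes extinct almost surely, so q = 1.
(Algebraic check: The pgf is f(s) = 8/19 + 127/285·s + 2/15·s². The extinction probability q is the smallest fixed point of f in [0, 1]. Setting s = f(s):
  2/15·s² + (127/285 − 1)·s + 8/19 = 0
  2/15·s² − (8/19 + 2/15)·s + 8/19 = 0
which factors as (s − 1)·(2/15·s − 8/19) = 0, giving roots s = 1 and s = (8/19)/(2/15) = 60/19. Since 60/19 ≥ 1, the smallest root in [0, 1] is s = 1.)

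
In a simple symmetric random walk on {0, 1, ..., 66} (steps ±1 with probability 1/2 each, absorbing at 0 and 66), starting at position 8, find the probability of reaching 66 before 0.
P(hit 66 before 0) = 8/66 = 4/33

Let u_k = P(hit 66 before 0 | start at k). Then u_0 = 0, u_66 = 1, and u_k = u_{k-1}/2 + u_{k+1}/2 for 1 ≤ k ≤ 65. This harmonic recurrence is solved by u_k = k/66, giving u_8 = 8/66 = 4/33.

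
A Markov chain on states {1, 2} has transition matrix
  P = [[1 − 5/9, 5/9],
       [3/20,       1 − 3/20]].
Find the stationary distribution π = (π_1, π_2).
π_1 = 27/127, π_2 = 100/127

Solve πP = π with π_1 + π_2 = 1. From πP = π: π_1 · (1 − 5/9) + π_2 · 3/20 = π_1 ⇒ π_2 · 3/20 = π_1 · 5/9 ⇒ π_2/π_1 = (5/9)/(3/20) = 100/27. Together with π_1 + π_2 = 1:
  π_1 = (3/20)/(5/9 + 3/20) = (3/20)/(127/180) = 27/127,
  π_2 = (5/9)/(5/9 + 3/20) = (5/9)/(127/180) = 100/127.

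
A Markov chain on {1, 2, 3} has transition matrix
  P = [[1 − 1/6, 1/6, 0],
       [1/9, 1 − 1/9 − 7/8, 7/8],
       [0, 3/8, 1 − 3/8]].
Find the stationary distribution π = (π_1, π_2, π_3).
π = (1/6, 1/4, 7/12)

This is a birth-death chain on three states, which satisfies detailed balance: π_1 · P_{12} = π_2 · P_{21} and π_2 · P_{23} = π_3 · P_{32}.
From π_1 · 1/6 = π_2 · 1/9: π_2/π_1 = (1/6)/(1/9) = 3/2.
From π_2 · 7/8 = π_3 · 3/8: π_3/π_2 = (7/8)/(3/8) = 7/3.
Take π_1 proportional to 1; then unnormalized π = (1, 3/2, 7/2). Normalize by dividing by the sum 6:
  π = (1/6, 1/4, 7/12).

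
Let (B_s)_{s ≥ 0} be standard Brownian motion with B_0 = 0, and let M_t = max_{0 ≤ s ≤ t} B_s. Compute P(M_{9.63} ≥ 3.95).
P(M_{9.63} ≥ 3.95) = 2·P(B_{9.63} ≥ 3.95) = 2(1 − Φ(3.95/√9.63)) ≈ 0.2031

By the reflection principle for Brownian motion, P(M_t ≥ a) = 2 · P(B_t ≥ a) for a ≥ 0. Since B_t ~ N(0, t), P(B_t ≥ 3.95) = 1 − Φ(3.95/√t) = 1 − Φ(3.95/√9.63) = 1 − Φ(1.2729). So
  P(M_{9.63} ≥ 3.95) = 2(1 − Φ(1.2729)) ≈ 0.2031.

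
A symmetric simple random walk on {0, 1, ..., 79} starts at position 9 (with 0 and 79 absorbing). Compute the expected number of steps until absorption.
E[τ | X_0 = 9] = 630

Let v_k = E[τ | X_0 = k]. Boundary: v_0 = v_79 = 0. Recurrence: v_k = 1 + (v_{k-1} + v_{k+1})/2 for 1 ≤ k ≤ 78. The particular solution to v_k − (v_{k-1} + v_{k+1})/2 = 1 is v_k = −k^2. Adding homogeneous solution A + B k and matching boundaries gives v_k = k (79 − k). Substituting k = 9: v_9 = 9 · 70 = 630.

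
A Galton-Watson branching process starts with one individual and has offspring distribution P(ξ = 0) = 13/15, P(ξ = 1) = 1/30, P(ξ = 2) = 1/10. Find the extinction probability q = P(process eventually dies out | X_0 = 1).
q = 1

Mean offspring μ = 0·13/15 + 1·1/30 + 2·1/10 = 7/30 ≤ 1. For μ ≤ 1 with offspring not concentrated at 1, the Galton-Watson process goes extinct almost surely, so q = 1.
(Algebraic check: The pgf is f(s) = 13/15 + 1/30·s + 1/10·s². The extinction probability q is the smallest fixed point of f in [0, 1]. Setting s = f(s):
  1/10·s² + (1/30 − 1)·s + 13/15 = 0
  1/10·s² − (13/15 + 1/10)·s + 13/15 = 0
which factors as (s − 1)·(1/10·s − 13/15) = 0, giving roots s = 1 and s = (13/15)/(1/10) = 26/3. Since 26/3 ≥ 1, the smallest root in [0, 1] is s = 1.)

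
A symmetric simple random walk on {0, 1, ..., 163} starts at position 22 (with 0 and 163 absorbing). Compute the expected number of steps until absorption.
E[τ | X_0 = 22] = 3102

Let v_k = E[τ | X_0 = k]. Boundary: v_0 = v_163 = 0. Recurrence: v_k = 1 + (v_{k-1} + v_{k+1})/2 for 1 ≤ k ≤ 162. The particular solution to v_k − (v_{k-1} + v_{k+1})/2 = 1 is v_k = −k^2. Adding homogeneous solution A + B k and matching boundaries gives v_k = k (163 − k). Substituting k = 22: v_22 = 22 · 141 = 3102.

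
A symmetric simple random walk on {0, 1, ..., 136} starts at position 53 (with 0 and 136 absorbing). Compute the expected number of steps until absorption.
E[τ | X_0 = 53] = 4399

Let v_k = E[τ | X_0 = k]. Boundary: v_0 = v_136 = 0. Recurrence: v_k = 1 + (v_{k-1} + v_{k+1})/2 for 1 ≤ k ≤ 135. The particular solution to v_k − (v_{k-1} + v_{k+1})/2 = 1 is v_k = −k^2. Adding homogeneous solution A + B k and matching boundaries gives v_k = k (136 − k). Substituting k = 53: v_53 = 53 · 83 = 4399.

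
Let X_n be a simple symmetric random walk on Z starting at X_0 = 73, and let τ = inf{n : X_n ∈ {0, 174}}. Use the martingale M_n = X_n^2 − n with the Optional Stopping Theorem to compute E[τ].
E[τ] = 7373

M_n = X_n^2 − n is a martingale (since E[X_{n+1}^2 | F_n] = X_n^2 + 1). By OST (τ has finite mean in a bounded region), E[M_τ] = E[M_0] = X_0^2 − 0 = 73^2 = 5329. Also E[M_τ] = E[X_τ^2] − E[τ]. The walk exits at 0 or 174, with P(hit 174 first) = 73/174, so E[X_τ^2] = 174^2 · 73/174 + 0 = 12702. Thus E[τ] = E[X_τ^2] − E[M_τ] = 12702 − 5329 = 7373 = 73(174 − 73) = 7373.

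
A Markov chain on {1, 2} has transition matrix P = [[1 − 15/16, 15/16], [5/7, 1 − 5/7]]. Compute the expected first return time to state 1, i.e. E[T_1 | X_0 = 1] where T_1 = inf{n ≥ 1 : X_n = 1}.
E[T_1 | X_0 = 1] = 1/π_1 = 37/16

For an irreducible recurrent Markov chain with stationary distribution π, E[T_i | X_0 = i] = 1/π_i (Kac's formula). Here π_1 = (5/7)/(15/16 + 5/7) = (5/7)/(185/112) = 16/37, so E[T_1 | X_0 = 1] = 1/π_1 = (15/16 + 5/7)/(5/7) = (185/112)/(5/7) = 37/16.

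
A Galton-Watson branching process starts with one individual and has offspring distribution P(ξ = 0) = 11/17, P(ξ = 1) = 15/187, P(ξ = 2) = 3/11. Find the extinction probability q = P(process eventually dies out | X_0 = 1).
q = 1

Mean offspring μ = 0·11/17 + 1·15/187 + 2·3/11 = 117/187 ≤ 1. For μ ≤ 1 with offspring not concentrated at 1, the Galton-Watson process goes extinct almost surely, so q = 1.
(Algebraic check: The pgf is f(s) = 11/17 + 15/187·s + 3/11·s². The extinction probability q is the smallest fixed point of f in [0, 1]. Setting s = f(s):
  3/11·s² + (15/187 − 1)·s + 11/17 = 0
  3/11·s² − (11/17 + 3/11)·s + 11/17 = 0
which factors as (s − 1)·(3/11·s − 11/17) = 0, giving roots s = 1 and s = (11/17)/(3/11) = 121/51. Since 121/51 ≥ 1, the smallest root in [0, 1] is s = 1.)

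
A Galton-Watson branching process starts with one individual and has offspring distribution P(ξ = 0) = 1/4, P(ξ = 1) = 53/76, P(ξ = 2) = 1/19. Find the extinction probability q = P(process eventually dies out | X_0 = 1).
q = 1

Mean offspring μ = 0·1/4 + 1·53/76 + 2·1/19 = 61/76 ≤ 1. For μ ≤ 1 with offspring not concentrated at 1, the Galton-Watson process goes extinct almost surely, so q = 1.
(Algebraic check: The pgf is f(s) = 1/4 + 53/76·s + 1/19·s². The extinction probability q is the smallest fixed point of f in [0, 1]. Setting s = f(s):
  1/19·s² + (53/76 − 1)·s + 1/4 = 0
  1/19·s² − (1/4 + 1/19)·s + 1/4 = 0
which factors as (s − 1)·(1/19·s − 1/4) = 0, giving roots s = 1 and s = (1/4)/(1/19) = 19/4. Since 19/4 ≥ 1, the smallest root in [0, 1] is s = 1.)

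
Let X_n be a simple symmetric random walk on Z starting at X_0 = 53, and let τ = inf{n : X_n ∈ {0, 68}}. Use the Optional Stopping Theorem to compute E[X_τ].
E[X_τ] = 53

X_n is a martingale and τ is a bounded-mean stopping time (indeed τ is finite a.s. with bounded expectation since the walk is in a bounded region). By the OST, E[X_τ] = E[X_0] = 53. Equivalently: E[X_τ] = 68 · P(hit 68 first) + 0 · P(hit 0 first) = 68 · (53/68) = 53.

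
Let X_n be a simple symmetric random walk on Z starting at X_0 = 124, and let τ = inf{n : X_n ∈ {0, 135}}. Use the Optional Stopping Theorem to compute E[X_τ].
E[X_τ] = 124

X_n is a martingale and τ is a bounded-mean stopping time (indeed τ is finite a.s. with bounded expectation since the walk is in a bounded region). By the OST, E[X_τ] = E[X_0] = 124. Equivalently: E[X_τ] = 135 · P(hit 135 first) + 0 · P(hit 0 first) = 135 · (124/135) = 124.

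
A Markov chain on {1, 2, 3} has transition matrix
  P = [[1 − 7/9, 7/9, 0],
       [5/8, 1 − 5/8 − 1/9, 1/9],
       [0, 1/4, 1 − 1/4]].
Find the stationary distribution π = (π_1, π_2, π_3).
π = (405/1133, 504/1133, 224/1133)

This is a birth-death chain on three states, which satisfies detailed balance: π_1 · P_{12} = π_2 · P_{21} and π_2 · P_{23} = π_3 · P_{32}.
From π_1 · 7/9 = π_2 · 5/8: π_2/π_1 = (7/9)/(5/8) = 56/45.
From π_2 · 1/9 = π_3 · 1/4: π_3/π_2 = (1/9)/(1/4) = 4/9.
Take π_1 proportional to 1; then unnormalized π = (1, 56/45, 224/405). Normalize by dividing by the sum 1133/405:
  π = (405/1133, 504/1133, 224/1133).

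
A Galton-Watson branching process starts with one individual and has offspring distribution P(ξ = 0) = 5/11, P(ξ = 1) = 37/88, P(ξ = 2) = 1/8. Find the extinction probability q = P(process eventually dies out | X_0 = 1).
q = 1

Mean offspring μ = 0·5/11 + 1·37/88 + 2·1/8 = 59/88 ≤ 1. For μ ≤ 1 with offspring not concentrated at 1, the Galton-Watson process goes extinct almost surely, so q = 1.
(Algebraic check: The pgf is f(s) = 5/11 + 37/88·s + 1/8·s². The extinction probability q is the smallest fixed point of f in [0, 1]. Setting s = f(s):
  1/8·s² + (37/88 − 1)·s + 5/11 = 0
  1/8·s² − (5/11 + 1/8)·s + 5/11 = 0
which factors as (s − 1)·(1/8·s − 5/11) = 0, giving roots s = 1 and s = (5/11)/(1/8) = 40/11. Since 40/11 ≥ 1, the smallest root in [0, 1] is s = 1.)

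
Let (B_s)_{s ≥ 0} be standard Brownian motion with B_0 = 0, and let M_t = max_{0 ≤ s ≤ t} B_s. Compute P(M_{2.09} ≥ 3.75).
P(M_{2.09} ≥ 3.75) = 2·P(B_{2.09} ≥ 3.75) = 2(1 − Φ(3.75/√2.09)) ≈ 0.0095

By the reflection principle for Brownian motion, P(M_t ≥ a) = 2 · P(B_t ≥ a) for a ≥ 0. Since B_t ~ N(0, t), P(B_t ≥ 3.75) = 1 − Φ(3.75/√t) = 1 − Φ(3.75/√2.09) = 1 − Φ(2.5939). So
  P(M_{2.09} ≥ 3.75) = 2(1 − Φ(2.5939)) ≈ 0.0095.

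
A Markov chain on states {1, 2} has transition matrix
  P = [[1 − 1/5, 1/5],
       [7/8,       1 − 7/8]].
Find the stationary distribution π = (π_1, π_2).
π_1 = 35/43, π_2 = 8/43

Solve πP = π with π_1 + π_2 = 1. From πP = π: π_1 · (1 − 1/5) + π_2 · 7/8 = π_1 ⇒ π_2 · 7/8 = π_1 · 1/5 ⇒ π_2/π_1 = (1/5)/(7/8) = 8/35. Together with π_1 + π_2 = 1:
  π_1 = (7/8)/(1/5 + 7/8) = (7/8)/(43/40) = 35/43,
  π_2 = (1/5)/(1/5 + 7/8) = (1/5)/(43/40) = 8/43.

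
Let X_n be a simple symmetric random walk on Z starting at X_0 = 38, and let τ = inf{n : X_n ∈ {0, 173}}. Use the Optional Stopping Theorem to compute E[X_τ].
E[X_τ] = 38

X_n is a martingale and τ is a bounded-mean stopping time (indeed τ is finite a.s. with bounded expectation since the walk is in a bounded region). By the OST, E[X_τ] = E[X_0] = 38. Equivalently: E[X_τ] = 173 · P(hit 173 first) + 0 · P(hit 0 first) = 173 · (38/173) = 38.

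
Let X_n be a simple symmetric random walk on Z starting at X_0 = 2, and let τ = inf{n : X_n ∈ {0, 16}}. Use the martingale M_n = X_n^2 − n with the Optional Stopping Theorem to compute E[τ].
E[τ] = 28

M_n = X_n^2 − n is a martingale (since E[X_{n+1}^2 | F_n] = X_n^2 + 1). By OST (τ has finite mean in a bounded region), E[M_τ] = E[M_0] = X_0^2 − 0 = 2^2 = 4. Also E[M_τ] = E[X_τ^2] − E[τ]. The walk exits at 0 or 16, with P(hit 16 first) = 2/16, so E[X_τ^2] = 16^2 · 2/16 + 0 = 32. Thus E[τ] = E[X_τ^2] − E[M_τ] = 32 − 4 = 28 = 2(16 − 2) = 28.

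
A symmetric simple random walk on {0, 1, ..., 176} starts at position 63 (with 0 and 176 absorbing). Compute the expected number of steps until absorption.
E[τ | X_0 = 63] = 7119

Let v_k = E[τ | X_0 = k]. Boundary: v_0 = v_176 = 0. Recurrence: v_k = 1 + (v_{k-1} + v_{k+1})/2 for 1 ≤ k ≤ 175. The particular solution to v_k − (v_{k-1} + v_{k+1})/2 = 1 is v_k = −k^2. Adding homogeneous solution A + B k and matching boundaries gives v_k = k (176 − k). Substituting k = 63: v_63 = 63 · 113 = 7119.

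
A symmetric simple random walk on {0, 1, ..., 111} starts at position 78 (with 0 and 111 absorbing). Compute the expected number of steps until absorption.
E[τ | X_0 = 78] = 2574

Let v_k = E[τ | X_0 = k]. Boundary: v_0 = v_111 = 0. Recurrence: v_k = 1 + (v_{k-1} + v_{k+1})/2 for 1 ≤ k ≤ 110. The particular solution to v_k − (v_{k-1} + v_{k+1})/2 = 1 is v_k = −k^2. Adding homogeneous solution A + B k and matching boundaries gives v_k = k (111 − k). Substituting k = 78: v_78 = 78 · 33 = 2574.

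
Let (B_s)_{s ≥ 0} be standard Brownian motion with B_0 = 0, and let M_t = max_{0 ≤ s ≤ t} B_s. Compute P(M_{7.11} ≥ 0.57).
P(M_{7.11} ≥ 0.57) = 2·P(B_{7.11} ≥ 0.57) = 2(1 − Φ(0.57/√7.11)) ≈ 0.8307

By the reflection principle for Brownian motion, P(M_t ≥ a) = 2 · P(B_t ≥ a) for a ≥ 0. Since B_t ~ N(0, t), P(B_t ≥ 0.57) = 1 − Φ(0.57/√t) = 1 − Φ(0.57/√7.11) = 1 − Φ(0.2138). So
  P(M_{7.11} ≥ 0.57) = 2(1 − Φ(0.2138)) ≈ 0.8307.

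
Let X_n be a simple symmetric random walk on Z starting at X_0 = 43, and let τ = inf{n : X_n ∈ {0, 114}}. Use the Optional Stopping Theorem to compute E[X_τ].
E[X_τ] = 43

X_n is a martingale and τ is a bounded-mean stopping time (indeed τ is finite a.s. with bounded expectation since the walk is in a bounded region). By the OST, E[X_τ] = E[X_0] = 43. Equivalently: E[X_τ] = 114 · P(hit 114 first) + 0 · P(hit 0 first) = 114 · (43/114) = 43.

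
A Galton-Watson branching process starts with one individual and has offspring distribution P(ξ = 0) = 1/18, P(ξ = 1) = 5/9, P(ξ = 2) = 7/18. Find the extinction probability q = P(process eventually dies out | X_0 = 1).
q = 1/7

The pgf is f(s) = 1/18 + 5/9·s + 7/18·s². The extinction probability q is the smallest fixed point of f in [0, 1]. Setting s = f(s):
  7/18·s² + (5/9 − 1)·s + 1/18 = 0
  7/18·s² − (1/18 + 7/18)·s + 1/18 = 0
which factors as (s − 1)·(7/18·s − 1/18) = 0, giving roots s = 1 and s = (1/18)/(7/18) = 1/7.
Mean offspring μ = 5/9 + 2·7/18 = 4/3 > 1 (supercritical), so q < 1. The extinction probability is the smaller root: q = (1/18)/(7/18) = 1/7.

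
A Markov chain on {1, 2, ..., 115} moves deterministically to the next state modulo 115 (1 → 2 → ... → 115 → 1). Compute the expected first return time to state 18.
E[T_18 | X_0 = 18] = 115

The chain cycles deterministically, so starting at state 18 it returns in exactly 115 steps. Equivalently, the stationary distribution is uniform π_j = 1/115 for every state j, so by Kac's formula E[T_18] = 1/π_18 = 115.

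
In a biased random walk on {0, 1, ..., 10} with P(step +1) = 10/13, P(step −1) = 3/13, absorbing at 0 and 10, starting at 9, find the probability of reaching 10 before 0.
P(hit 10 before 0) = (1 − (3/10)^9) / (1 − (3/10)^10) = 1428543310/1428562993

Let u_k denote P(reach 10 before 0 | start at k). Boundary: u_0 = 0, u_10 = 1. Recurrence: u_k = 10/13·u_{k+1} + 3/13·u_{k-1} for 1 ≤ k ≤ 9. Try u_k = A + B·r^k with r = q/p = (3/13)/(10/13) = 3/10. Substitution satisfies the recurrence; boundary conditions give:
  u_k = (1 − r^k) / (1 − r^N) = (1 − (3/10)^9) / (1 − (3/10)^10) = 1428543310/1428562993.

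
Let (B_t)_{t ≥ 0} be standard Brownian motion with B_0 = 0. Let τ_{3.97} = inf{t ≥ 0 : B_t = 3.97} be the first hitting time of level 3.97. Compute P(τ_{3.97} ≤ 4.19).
P(τ_{3.97} ≤ 4.19) = 2(1 − Φ(3.97/√4.19)) = 2(1 − Φ(1.9395)) ≈ 0.0524

By the reflection principle for standard BM, P(τ_b ≤ t) = 2 · P(B_t ≥ b). Since B_t ~ N(0, t), P(B_t ≥ 3.97) = 1 − Φ(3.97/√t) = 1 − Φ(3.97/√4.19) = 1 − Φ(1.9395) ≈ 0.02622. Doubling: P(τ_{3.97} ≤ 4.19) ≈ 2 · 0.02622 = 0.05244 ≈ 0.0524.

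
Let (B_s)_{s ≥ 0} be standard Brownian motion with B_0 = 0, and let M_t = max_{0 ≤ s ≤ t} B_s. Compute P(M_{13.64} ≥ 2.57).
P(M_{13.64} ≥ 2.57) = 2·P(B_{13.64} ≥ 2.57) = 2(1 − Φ(2.57/√13.64)) ≈ 0.4865

By the reflection principle for Brownian motion, P(M_t ≥ a) = 2 · P(B_t ≥ a) for a ≥ 0. Since B_t ~ N(0, t), P(B_t ≥ 2.57) = 1 − Φ(2.57/√t) = 1 − Φ(2.57/√13.64) = 1 − Φ(0.6959). So
  P(M_{13.64} ≥ 2.57) = 2(1 − Φ(0.6959)) ≈ 0.4865.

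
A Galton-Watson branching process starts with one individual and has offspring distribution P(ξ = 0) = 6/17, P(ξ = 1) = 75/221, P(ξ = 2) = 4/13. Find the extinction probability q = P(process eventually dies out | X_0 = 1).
q = 1

Mean offspring μ = 0·6/17 + 1·75/221 + 2·4/13 = 211/221 ≤ 1. For μ ≤ 1 with offspring not concentrated at 1, the Galton-Watson process goes extinct almost surely, so q = 1.
(Algebraic check: The pgf is f(s) = 6/17 + 75/221·s + 4/13·s². The extinction probability q is the smallest fixed point of f in [0, 1]. Setting s = f(s):
  4/13·s² + (75/221 − 1)·s + 6/17 = 0
  4/13·s² − (6/17 + 4/13)·s + 6/17 = 0
which factors as (s − 1)·(4/13·s − 6/17) = 0, giving roots s = 1 and s = (6/17)/(4/13) = 39/34. Since 39/34 ≥ 1, the smallest root in [0, 1] is s = 1.)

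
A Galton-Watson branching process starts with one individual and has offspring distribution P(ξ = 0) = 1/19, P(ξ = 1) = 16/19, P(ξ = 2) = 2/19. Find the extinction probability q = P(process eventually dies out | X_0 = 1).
q = 1/2

The pgf is f(s) = 1/19 + 16/19·s + 2/19·s². The extinction probability q is the smallest fixed point of f in [0, 1]. Setting s = f(s):
  2/19·s² + (16/19 − 1)·s + 1/19 = 0
  2/19·s² − (1/19 + 2/19)·s + 1/19 = 0
which factors as (s − 1)·(2/19·s − 1/19) = 0, giving roots s = 1 and s = (1/19)/(2/19) = 1/2.
Mean offspring μ = 16/19 + 2·2/19 = 20/19 > 1 (supercritical), so q < 1. The extinction probability is the smaller root: q = (1/19)/(2/19) = 1/2.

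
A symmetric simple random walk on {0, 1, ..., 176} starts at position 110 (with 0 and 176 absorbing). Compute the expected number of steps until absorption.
E[τ | X_0 = 110] = 7260

Let v_k = E[τ | X_0 = k]. Boundary: v_0 = v_176 = 0. Recurrence: v_k = 1 + (v_{k-1} + v_{k+1})/2 for 1 ≤ k ≤ 175. The particular solution to v_k − (v_{k-1} + v_{k+1})/2 = 1 is v_k = −k^2. Adding homogeneous solution A + B k and matching boundaries gives v_k = k (176 − k). Substituting k = 110: v_110 = 110 · 66 = 7260.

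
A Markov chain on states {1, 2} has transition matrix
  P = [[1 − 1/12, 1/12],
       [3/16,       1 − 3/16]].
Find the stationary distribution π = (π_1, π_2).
π_1 = 9/13, π_2 = 4/13

Solve πP = π with π_1 + π_2 = 1. From πP = π: π_1 · (1 − 1/12) + π_2 · 3/16 = π_1 ⇒ π_2 · 3/16 = π_1 · 1/12 ⇒ π_2/π_1 = (1/12)/(3/16) = 4/9. Together with π_1 + π_2 = 1:
  π_1 = (3/16)/(1/12 + 3/16) = (3/16)/(13/48) = 9/13,
  π_2 = (1/12)/(1/12 + 3/16) = (1/12)/(13/48) = 4/13.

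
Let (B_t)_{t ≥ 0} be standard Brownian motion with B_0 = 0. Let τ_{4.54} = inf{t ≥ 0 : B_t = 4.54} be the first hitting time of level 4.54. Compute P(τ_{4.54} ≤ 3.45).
P(τ_{4.54} ≤ 3.45) = 2(1 − Φ(4.54/√3.45)) = 2(1 − Φ(2.4443)) ≈ 0.0145

By the reflection principle for standard BM, P(τ_b ≤ t) = 2 · P(B_t ≥ b). Since B_t ~ N(0, t), P(B_t ≥ 4.54) = 1 − Φ(4.54/√t) = 1 − Φ(4.54/√3.45) = 1 − Φ(2.4443) ≈ 0.00726. Doubling: P(τ_{4.54} ≤ 3.45) ≈ 2 · 0.00726 = 0.01452 ≈ 0.0145.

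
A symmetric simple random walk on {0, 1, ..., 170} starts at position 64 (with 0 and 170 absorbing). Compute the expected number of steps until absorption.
E[τ | X_0 = 64] = 6784

Let v_k = E[τ | X_0 = k]. Boundary: v_0 = v_170 = 0. Recurrence: v_k = 1 + (v_{k-1} + v_{k+1})/2 for 1 ≤ k ≤ 169. The particular solution to v_k − (v_{k-1} + v_{k+1})/2 = 1 is v_k = −k^2. Adding homogeneous solution A + B k and matching boundaries gives v_k = k (170 − k). Substituting k = 64: v_64 = 64 · 106 = 6784.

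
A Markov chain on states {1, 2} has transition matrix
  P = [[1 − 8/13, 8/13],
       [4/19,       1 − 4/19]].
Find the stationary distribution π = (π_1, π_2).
π_1 = 13/51, π_2 = 38/51

Solve πP = π with π_1 + π_2 = 1. From πP = π: π_1 · (1 − 8/13) + π_2 · 4/19 = π_1 ⇒ π_2 · 4/19 = π_1 · 8/13 ⇒ π_2/π_1 = (8/13)/(4/19) = 38/13. Together with π_1 + π_2 = 1:
  π_1 = (4/19)/(8/13 + 4/19) = (4/19)/(204/247) = 13/51,
  π_2 = (8/13)/(8/13 + 4/19) = (8/13)/(204/247) = 38/51.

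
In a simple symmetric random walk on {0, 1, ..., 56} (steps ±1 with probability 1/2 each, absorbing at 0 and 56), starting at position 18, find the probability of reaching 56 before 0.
P(hit 56 before 0) = 18/56 = 9/28

Let u_k = P(hit 56 before 0 | start at k). Then u_0 = 0, u_56 = 1, and u_k = u_{k-1}/2 + u_{k+1}/2 for 1 ≤ k ≤ 55. This harmonic recurrence is solved by u_k = k/56, giving u_18 = 18/56 = 9/28.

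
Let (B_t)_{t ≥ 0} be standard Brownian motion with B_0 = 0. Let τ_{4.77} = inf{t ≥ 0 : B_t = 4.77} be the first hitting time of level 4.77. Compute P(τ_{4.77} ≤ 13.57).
P(τ_{4.77} ≤ 13.57) = 2(1 − Φ(4.77/√13.57)) = 2(1 − Φ(1.2949)) ≈ 0.1954

By the reflection principle for standard BM, P(τ_b ≤ t) = 2 · P(B_t ≥ b). Since B_t ~ N(0, t), P(B_t ≥ 4.77) = 1 − Φ(4.77/√t) = 1 − Φ(4.77/√13.57) = 1 − Φ(1.2949) ≈ 0.09768. Doubling: P(τ_{4.77} ≤ 13.57) ≈ 2 · 0.09768 = 0.19536 ≈ 0.1954.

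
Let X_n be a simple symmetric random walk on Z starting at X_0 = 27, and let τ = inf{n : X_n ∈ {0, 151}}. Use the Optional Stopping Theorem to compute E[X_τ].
E[X_τ] = 27

X_n is a martingale and τ is a bounded-mean stopping time (indeed τ is finite a.s. with bounded expectation since the walk is in a bounded region). By the OST, E[X_τ] = E[X_0] = 27. Equivalently: E[X_τ] = 151 · P(hit 151 first) + 0 · P(hit 0 first) = 151 · (27/151) = 27.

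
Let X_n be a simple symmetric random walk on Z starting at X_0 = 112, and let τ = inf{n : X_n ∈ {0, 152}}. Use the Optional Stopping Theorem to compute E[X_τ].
E[X_τ] = 112

X_n is a martingale and τ is a bounded-mean stopping time (indeed τ is finite a.s. with bounded expectation since the walk is in a bounded region). By the OST, E[X_τ] = E[X_0] = 112. Equivalently: E[X_τ] = 152 · P(hit 152 first) + 0 · P(hit 0 first) = 152 · (112/152) = 112.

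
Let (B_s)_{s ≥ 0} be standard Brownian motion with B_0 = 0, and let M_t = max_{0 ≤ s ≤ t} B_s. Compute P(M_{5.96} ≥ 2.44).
P(M_{5.96} ≥ 2.44) = 2·P(B_{5.96} ≥ 2.44) = 2(1 − Φ(2.44/√5.96)) ≈ 0.3176

By the reflection principle for Brownian motion, P(M_t ≥ a) = 2 · P(B_t ≥ a) for a ≥ 0. Since B_t ~ N(0, t), P(B_t ≥ 2.44) = 1 − Φ(2.44/√t) = 1 − Φ(2.44/√5.96) = 1 − Φ(0.9995). So
  P(M_{5.96} ≥ 2.44) = 2(1 − Φ(0.9995)) ≈ 0.3176.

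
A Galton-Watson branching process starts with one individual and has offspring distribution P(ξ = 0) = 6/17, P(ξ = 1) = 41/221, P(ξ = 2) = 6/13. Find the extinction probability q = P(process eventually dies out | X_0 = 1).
q = 13/17

The pgf is f(s) = 6/17 + 41/221·s + 6/13·s². The extinction probability q is the smallest fixed point of f in [0, 1]. Setting s = f(s):
  6/13·s² + (41/221 − 1)·s + 6/17 = 0
  6/13·s² − (6/17 + 6/13)·s + 6/17 = 0
which factors as (s − 1)·(6/13·s − 6/17) = 0, giving roots s = 1 and s = (6/17)/(6/13) = 13/17.
Mean offspring μ = 41/221 + 2·6/13 = 245/221 > 1 (supercritical), so q < 1. The extinction probability is the smaller root: q = (6/17)/(6/13) = 13/17.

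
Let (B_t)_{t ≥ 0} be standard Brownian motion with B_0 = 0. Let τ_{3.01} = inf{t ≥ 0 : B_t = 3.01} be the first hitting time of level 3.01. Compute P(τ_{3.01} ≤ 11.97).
P(τ_{3.01} ≤ 11.97) = 2(1 − Φ(3.01/√11.97)) = 2(1 − Φ(0.8700)) ≈ 0.3843

By the reflection principle for standard BM, P(τ_b ≤ t) = 2 · P(B_t ≥ b). Since B_t ~ N(0, t), P(B_t ≥ 3.01) = 1 − Φ(3.01/√t) = 1 − Φ(3.01/√11.97) = 1 − Φ(0.8700) ≈ 0.19215. Doubling: P(τ_{3.01} ≤ 11.97) ≈ 2 · 0.19215 = 0.38430 ≈ 0.3843.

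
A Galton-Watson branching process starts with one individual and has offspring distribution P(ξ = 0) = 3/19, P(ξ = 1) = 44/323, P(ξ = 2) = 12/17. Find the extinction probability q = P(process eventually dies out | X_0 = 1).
q = 17/76

The pgf is f(s) = 3/19 + 44/323·s + 12/17·s². The extinction probability q is the smallest fixed point of f in [0, 1]. Setting s = f(s):
  12/17·s² + (44/323 − 1)·s + 3/19 = 0
  12/17·s² − (3/19 + 12/17)·s + 3/19 = 0
which factors as (s − 1)·(12/17·s − 3/19) = 0, giving roots s = 1 and s = (3/19)/(12/17) = 17/76.
Mean offspring μ = 44/323 + 2·12/17 = 500/323 > 1 (supercritical), so q < 1. The extinction probability is the smaller root: q = (3/19)/(12/17) = 17/76.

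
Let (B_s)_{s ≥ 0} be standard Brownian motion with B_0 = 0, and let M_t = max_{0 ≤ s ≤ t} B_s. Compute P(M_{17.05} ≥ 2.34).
P(M_{17.05} ≥ 2.34) = 2·P(B_{17.05} ≥ 2.34) = 2(1 − Φ(2.34/√17.05)) ≈ 0.5709

By the reflection principle for Brownian motion, P(M_t ≥ a) = 2 · P(B_t ≥ a) for a ≥ 0. Since B_t ~ N(0, t), P(B_t ≥ 2.34) = 1 − Φ(2.34/√t) = 1 − Φ(2.34/√17.05) = 1 − Φ(0.5667). So
  P(M_{17.05} ≥ 2.34) = 2(1 − Φ(0.5667)) ≈ 0.5709.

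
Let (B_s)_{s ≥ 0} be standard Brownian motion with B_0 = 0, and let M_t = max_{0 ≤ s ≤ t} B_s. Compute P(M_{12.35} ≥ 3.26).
P(M_{12.35} ≥ 3.26) = 2·P(B_{12.35} ≥ 3.26) = 2(1 − Φ(3.26/√12.35)) ≈ 0.3536

By the reflection principle for Brownian motion, P(M_t ≥ a) = 2 · P(B_t ≥ a) for a ≥ 0. Since B_t ~ N(0, t), P(B_t ≥ 3.26) = 1 − Φ(3.26/√t) = 1 − Φ(3.26/√12.35) = 1 − Φ(0.9276). So
  P(M_{12.35} ≥ 3.26) = 2(1 − Φ(0.9276)) ≈ 0.3536.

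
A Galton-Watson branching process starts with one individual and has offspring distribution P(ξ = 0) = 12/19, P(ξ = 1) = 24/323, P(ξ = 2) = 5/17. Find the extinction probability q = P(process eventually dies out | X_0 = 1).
q = 1

Mean offspring μ = 0·12/19 + 1·24/323 + 2·5/17 = 214/323 ≤ 1. For μ ≤ 1 with offspring not concentrated at 1, the Galton-Watson process goes extinct almost surely, so q = 1.
(Algebraic check: The pgf is f(s) = 12/19 + 24/323·s + 5/17·s². The extinction probability q is the smallest fixed point of f in [0, 1]. Setting s = f(s):
  5/17·s² + (24/323 − 1)·s + 12/19 = 0
  5/17·s² − (12/19 + 5/17)·s + 12/19 = 0
which factors as (s − 1)·(5/17·s − 12/19) = 0, giving roots s = 1 and s = (12/19)/(5/17) = 204/95. Since 204/95 ≥ 1, the smallest root in [0, 1] is s = 1.)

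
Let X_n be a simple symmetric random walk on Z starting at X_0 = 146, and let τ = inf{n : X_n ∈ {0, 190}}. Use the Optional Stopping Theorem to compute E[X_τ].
E[X_τ] = 146

X_n is a martingale and τ is a bounded-mean stopping time (indeed τ is finite a.s. with bounded expectation since the walk is in a bounded region). By the OST, E[X_τ] = E[X_0] = 146. Equivalently: E[X_τ] = 190 · P(hit 190 first) + 0 · P(hit 0 first) = 190 · (146/190) = 146.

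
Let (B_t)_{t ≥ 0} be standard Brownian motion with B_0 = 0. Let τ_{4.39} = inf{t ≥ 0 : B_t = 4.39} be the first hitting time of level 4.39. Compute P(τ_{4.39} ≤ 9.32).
P(τ_{4.39} ≤ 9.32) = 2(1 − Φ(4.39/√9.32)) = 2(1 − Φ(1.4380)) ≈ 0.1504

By the reflection principle for standard BM, P(τ_b ≤ t) = 2 · P(B_t ≥ b). Since B_t ~ N(0, t), P(B_t ≥ 4.39) = 1 − Φ(4.39/√t) = 1 − Φ(4.39/√9.32) = 1 − Φ(1.4380) ≈ 0.07522. Doubling: P(τ_{4.39} ≤ 9.32) ≈ 2 · 0.07522 = 0.15044 ≈ 0.1504.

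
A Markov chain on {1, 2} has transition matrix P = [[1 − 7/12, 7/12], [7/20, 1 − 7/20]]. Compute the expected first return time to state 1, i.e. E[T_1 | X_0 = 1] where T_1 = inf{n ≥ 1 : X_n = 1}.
E[T_1 | X_0 = 1] = 1/π_1 = 8/3

For an irreducible recurrent Markov chain with stationary distribution π, E[T_i | X_0 = i] = 1/π_i (Kac's formula). Here π_1 = (7/20)/(7/12 + 7/20) = (7/20)/(14/15) = 3/8, so E[T_1 | X_0 = 1] = 1/π_1 = (7/12 + 7/20)/(7/20) = (14/15)/(7/20) = 8/3.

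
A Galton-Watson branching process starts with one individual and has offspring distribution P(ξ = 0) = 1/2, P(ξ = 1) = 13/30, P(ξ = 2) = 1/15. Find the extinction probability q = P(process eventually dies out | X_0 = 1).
q = 1

Mean offspring μ = 0·1/2 + 1·13/30 + 2·1/15 = 17/30 ≤ 1. For μ ≤ 1 with offspring not concentrated at 1, the Galton-Watson process goes extinct almost surely, so q = 1.
(Algebraic check: The pgf is f(s) = 1/2 + 13/30·s + 1/15·s². The extinction probability q is the smallest fixed point of f in [0, 1]. Setting s = f(s):
  1/15·s² + (13/30 − 1)·s + 1/2 = 0
  1/15·s² − (1/2 + 1/15)·s + 1/2 = 0
which factors as (s − 1)·(1/15·s − 1/2) = 0, giving roots s = 1 and s = (1/2)/(1/15) = 15/2. Since 15/2 ≥ 1, the smallest root in [0, 1] is s = 1.)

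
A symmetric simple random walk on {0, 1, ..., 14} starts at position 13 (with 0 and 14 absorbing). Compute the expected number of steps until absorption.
E[τ | X_0 = 13] = 13

Let v_k = E[τ | X_0 = k]. Boundary: v_0 = v_14 = 0. Recurrence: v_k = 1 + (v_{k-1} + v_{k+1})/2 for 1 ≤ k ≤ 13. The particular solution to v_k − (v_{k-1} + v_{k+1})/2 = 1 is v_k = −k^2. Adding homogeneous solution A + B k and matching boundaries gives v_k = k (14 − k). Substituting k = 13: v_13 = 13 · 1 = 13.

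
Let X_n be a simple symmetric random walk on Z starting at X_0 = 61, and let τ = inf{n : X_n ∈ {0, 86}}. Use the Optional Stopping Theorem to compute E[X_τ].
E[X_τ] = 61

X_n is a martingale and τ is a bounded-mean stopping time (indeed τ is finite a.s. with bounded expectation since the walk is in a bounded region). By the OST, E[X_τ] = E[X_0] = 61. Equivalently: E[X_τ] = 86 · P(hit 86 first) + 0 · P(hit 0 first) = 86 · (61/86) = 61.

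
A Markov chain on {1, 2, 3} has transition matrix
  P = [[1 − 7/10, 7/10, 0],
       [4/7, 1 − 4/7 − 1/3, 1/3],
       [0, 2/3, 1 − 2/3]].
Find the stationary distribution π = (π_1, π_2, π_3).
π = (80/227, 98/227, 49/227)

This is a birth-death chain on three states, which satisfies detailed balance: π_1 · P_{12} = π_2 · P_{21} and π_2 · P_{23} = π_3 · P_{32}.
From π_1 · 7/10 = π_2 · 4/7: π_2/π_1 = (7/10)/(4/7) = 49/40.
From π_2 · 1/3 = π_3 · 2/3: π_3/π_2 = (1/3)/(2/3) = 1/2.
Take π_1 proportional to 1; then unnormalized π = (1, 49/40, 49/80). Normalize by dividing by the sum 227/80:
  π = (80/227, 98/227, 49/227).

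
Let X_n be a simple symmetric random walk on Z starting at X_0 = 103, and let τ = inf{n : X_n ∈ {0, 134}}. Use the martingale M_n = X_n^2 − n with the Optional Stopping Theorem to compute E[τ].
E[τ] = 3193

M_n = X_n^2 − n is a martingale (since E[X_{n+1}^2 | F_n] = X_n^2 + 1). By OST (τ has finite mean in a bounded region), E[M_τ] = E[M_0] = X_0^2 − 0 = 103^2 = 10609. Also E[M_τ] = E[X_τ^2] − E[τ]. The walk exits at 0 or 134, with P(hit 134 first) = 103/134, so E[X_τ^2] = 134^2 · 103/134 + 0 = 13802. Thus E[τ] = E[X_τ^2] − E[M_τ] = 13802 − 10609 = 3193 = 103(134 − 103) = 3193.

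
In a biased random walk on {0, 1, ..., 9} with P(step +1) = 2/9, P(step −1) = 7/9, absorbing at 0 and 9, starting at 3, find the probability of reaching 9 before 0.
P(hit 9 before 0) = (1 − (7/2)^3) / (1 − (7/2)^9) = 64/120457

Let u_k denote P(reach 9 before 0 | start at k). Boundary: u_0 = 0, u_9 = 1. Recurrence: u_k = 2/9·u_{k+1} + 7/9·u_{k-1} for 1 ≤ k ≤ 8. Try u_k = A + B·r^k with r = q/p = (7/9)/(2/9) = 7/2. Substitution satisfies the recurrence; boundary conditions give:
  u_k = (1 − r^k) / (1 − r^N) = (1 − (7/2)^3) / (1 − (7/2)^9) = 64/120457.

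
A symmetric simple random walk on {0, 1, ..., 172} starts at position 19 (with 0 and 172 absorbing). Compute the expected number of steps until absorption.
E[τ | X_0 = 19] = 2907

Let v_k = E[τ | X_0 = k]. Boundary: v_0 = v_172 = 0. Recurrence: v_k = 1 + (v_{k-1} + v_{k+1})/2 for 1 ≤ k ≤ 171. The particular solution to v_k − (v_{k-1} + v_{k+1})/2 = 1 is v_k = −k^2. Adding homogeneous solution A + B k and matching boundaries gives v_k = k (172 − k). Substituting k = 19: v_19 = 19 · 153 = 2907.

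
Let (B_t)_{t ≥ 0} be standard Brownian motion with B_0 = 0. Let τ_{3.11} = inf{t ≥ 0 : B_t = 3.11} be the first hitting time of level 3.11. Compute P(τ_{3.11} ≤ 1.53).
P(τ_{3.11} ≤ 1.53) = 2(1 − Φ(3.11/√1.53)) = 2(1 − Φ(2.5143)) ≈ 0.0119

By the reflection principle for standard BM, P(τ_b ≤ t) = 2 · P(B_t ≥ b). Since B_t ~ N(0, t), P(B_t ≥ 3.11) = 1 − Φ(3.11/√t) = 1 − Φ(3.11/√1.53) = 1 − Φ(2.5143) ≈ 0.00596. Doubling: P(τ_{3.11} ≤ 1.53) ≈ 2 · 0.00596 = 0.01192 ≈ 0.0119.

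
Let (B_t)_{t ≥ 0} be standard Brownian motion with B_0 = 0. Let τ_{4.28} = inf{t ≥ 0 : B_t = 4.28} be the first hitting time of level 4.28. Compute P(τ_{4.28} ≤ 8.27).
P(τ_{4.28} ≤ 8.27) = 2(1 − Φ(4.28/√8.27)) = 2(1 − Φ(1.4883)) ≈ 0.1367

By the reflection principle for standard BM, P(τ_b ≤ t) = 2 · P(B_t ≥ b). Since B_t ~ N(0, t), P(B_t ≥ 4.28) = 1 − Φ(4.28/√t) = 1 − Φ(4.28/√8.27) = 1 − Φ(1.4883) ≈ 0.06834. Doubling: P(τ_{4.28} ≤ 8.27) ≈ 2 · 0.06834 = 0.13668 ≈ 0.1367.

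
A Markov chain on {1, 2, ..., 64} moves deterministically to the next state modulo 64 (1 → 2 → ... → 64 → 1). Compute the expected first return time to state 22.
E[T_22 | X_0 = 22] = 64

The chain cycles deterministically, so starting at state 22 it returns in exactly 64 steps. Equivalently, the stationary distribution is uniform π_j = 1/64 for every state j, so by Kac's formula E[T_22] = 1/π_22 = 64.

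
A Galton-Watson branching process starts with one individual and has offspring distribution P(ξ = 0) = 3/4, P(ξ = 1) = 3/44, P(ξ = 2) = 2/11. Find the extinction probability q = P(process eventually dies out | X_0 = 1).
q = 1

Mean offspring μ = 0·3/4 + 1·3/44 + 2·2/11 = 19/44 ≤ 1. For μ ≤ 1 with offspring not concentrated at 1, the Galton-Watson process goes extinct almost surely, so q = 1.
(Algebraic check: The pgf is f(s) = 3/4 + 3/44·s + 2/11·s². The extinction probability q is the smallest fixed point of f in [0, 1]. Setting s = f(s):
  2/11·s² + (3/44 − 1)·s + 3/4 = 0
  2/11·s² − (3/4 + 2/11)·s + 3/4 = 0
which factors as (s − 1)·(2/11·s − 3/4) = 0, giving roots s = 1 and s = (3/4)/(2/11) = 33/8. Since 33/8 ≥ 1, the smallest root in [0, 1] is s = 1.)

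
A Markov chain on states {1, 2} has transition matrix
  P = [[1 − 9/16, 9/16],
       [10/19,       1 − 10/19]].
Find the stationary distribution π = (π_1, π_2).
π_1 = 160/331, π_2 = 171/331

Solve πP = π with π_1 + π_2 = 1. From πP = π: π_1 · (1 − 9/16) + π_2 · 10/19 = π_1 ⇒ π_2 · 10/19 = π_1 · 9/16 ⇒ π_2/π_1 = (9/16)/(10/19) = 171/160. Together with π_1 + π_2 = 1:
  π_1 = (10/19)/(9/16 + 10/19) = (10/19)/(331/304) = 160/331,
  π_2 = (9/16)/(9/16 + 10/19) = (9/16)/(331/304) = 171/331.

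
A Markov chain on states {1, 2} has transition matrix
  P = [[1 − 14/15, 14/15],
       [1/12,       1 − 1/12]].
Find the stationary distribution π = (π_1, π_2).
π_1 = 5/61, π_2 = 56/61

Solve πP = π with π_1 + π_2 = 1. From πP = π: π_1 · (1 − 14/15) + π_2 · 1/12 = π_1 ⇒ π_2 · 1/12 = π_1 · 14/15 ⇒ π_2/π_1 = (14/15)/(1/12) = 56/5. Together with π_1 + π_2 = 1:
  π_1 = (1/12)/(14/15 + 1/12) = (1/12)/(61/60) = 5/61,
  π_2 = (14/15)/(14/15 + 1/12) = (14/15)/(61/60) = 56/61.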